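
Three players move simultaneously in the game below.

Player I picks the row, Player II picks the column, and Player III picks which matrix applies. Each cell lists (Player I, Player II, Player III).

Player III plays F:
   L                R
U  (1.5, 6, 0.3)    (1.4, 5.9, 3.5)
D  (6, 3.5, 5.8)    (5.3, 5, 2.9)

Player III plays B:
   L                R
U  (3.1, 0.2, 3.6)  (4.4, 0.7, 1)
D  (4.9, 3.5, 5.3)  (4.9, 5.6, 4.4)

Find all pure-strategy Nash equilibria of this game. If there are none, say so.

The unique pure-strategy Nash equilibrium is (D, R, B).

For each player, find the best response to each opponent profile; mutual best responses are the pure NE.
Player I against (L, F): payoffs 1.5, 6 → best response D.
Player I against (L, B): payoffs 3.1, 4.9 → best response D.
Player I against (R, F): payoffs 1.4, 5.3 → best response D.
Player I against (R, B): payoffs 4.4, 4.9 → best response D.
Player II against (U, F): payoffs 6, 5.9 → best response L.
Player II against (U, B): payoffs 0.2, 0.7 → best response R.
Player II against (D, F): payoffs 3.5, 5 → best response R.
Player II against (D, B): payoffs 3.5, 5.6 → best response R.
Player III against (U, L): payoffs 0.3, 3.6 → best response B.
Player III against (U, R): payoffs 3.5, 1 → best response F.
Player III against (D, L): payoffs 5.8, 5.3 → best response F.
Player III against (D, R): payoffs 2.9, 4.4 → best response B.
Mutual best responses: (D, R, B).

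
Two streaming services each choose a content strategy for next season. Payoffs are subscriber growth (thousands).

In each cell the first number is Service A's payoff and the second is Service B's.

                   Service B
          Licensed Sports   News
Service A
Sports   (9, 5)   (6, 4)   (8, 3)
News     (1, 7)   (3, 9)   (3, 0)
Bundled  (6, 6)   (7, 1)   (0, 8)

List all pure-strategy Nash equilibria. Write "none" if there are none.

(Sports, Licensed): Service A gets 9, best alternative 6; Service B gets 5, best alternative 4. No profitable deviation — NE.
(Sports, Sports): Service A can switch to Bundled (6 → 7). Not NE.
(Sports, News): Service B can switch to Licensed (3 → 5). Not NE.
(News, Licensed): Service A can switch to Sports (1 → 9). Not NE.
(News, Sports): Service A can switch to Sports (3 → 6). Not NE.
(News, News): Service A can switch to Sports (3 → 8). Not NE.
(Bundled, Licensed): Service A can switch to Sports (6 → 9). Not NE.
(Bundled, Sports): Service B can switch to Licensed (1 → 6). Not NE.
(Bundled, News): Service A can switch to Sports (0 → 8). Not NE.

Pure NE: (Sports, Licensed)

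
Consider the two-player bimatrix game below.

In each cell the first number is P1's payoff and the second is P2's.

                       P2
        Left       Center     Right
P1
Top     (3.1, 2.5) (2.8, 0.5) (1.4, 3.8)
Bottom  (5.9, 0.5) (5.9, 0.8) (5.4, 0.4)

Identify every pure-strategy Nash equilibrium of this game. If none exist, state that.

(Bottom, Center)

P1 against Left: payoffs 3.1, 5.9 → best response Bottom.
P1 against Center: payoffs 2.8, 5.9 → best response Bottom.
P1 against Right: payoffs 1.4, 5.4 → best response Bottom.
P2 against Top: payoffs 2.5, 0.5, 3.8 → best response Right.
P2 against Bottom: payoffs 0.5, 0.8, 0.4 → best response Center.
Mutual best responses: (Bottom, Center).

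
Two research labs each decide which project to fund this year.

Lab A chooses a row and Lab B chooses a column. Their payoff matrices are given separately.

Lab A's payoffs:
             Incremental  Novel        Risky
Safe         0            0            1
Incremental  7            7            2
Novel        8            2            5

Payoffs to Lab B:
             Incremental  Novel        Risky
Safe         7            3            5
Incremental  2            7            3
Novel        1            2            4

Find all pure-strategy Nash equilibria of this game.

Mark each player's best response to every combination of opponents' strategies; a profile where every player is best-responding is a pure Nash equilibrium.
Lab A against Incremental: payoffs 0, 7, 8 → best response Novel.
Lab A against Novel: payoffs 0, 7, 2 → best response Incremental.
Lab A against Risky: payoffs 1, 2, 5 → best response Novel.
Lab B against Safe: payoffs 7, 3, 5 → best response Incremental.
Lab B against Incremental: payoffs 2, 7, 3 → best response Novel.
Lab B against Novel: payoffs 1, 2, 4 → best response Risky.
Mutual best responses: (Incremental, Novel); (Novel, Risky).

The pure Nash equilibria are (Incremental, Novel), (Novel, Risky).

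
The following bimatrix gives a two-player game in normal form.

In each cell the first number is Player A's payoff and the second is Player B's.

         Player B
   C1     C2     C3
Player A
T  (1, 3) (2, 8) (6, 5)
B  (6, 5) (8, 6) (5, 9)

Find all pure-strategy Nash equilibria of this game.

For each player, find the best response to each opponent profile; mutual best responses are the pure NE.
Player A against C1: payoffs 1, 6 → best response B.
Player A against C2: payoffs 2, 8 → best response B.
Player A against C3: payoffs 6, 5 → best response T.
Player B against T: payoffs 3, 8, 5 → best response C2.
Player B against B: payoffs 5, 6, 9 → best response C3.
No profile is a mutual best response for all players.

none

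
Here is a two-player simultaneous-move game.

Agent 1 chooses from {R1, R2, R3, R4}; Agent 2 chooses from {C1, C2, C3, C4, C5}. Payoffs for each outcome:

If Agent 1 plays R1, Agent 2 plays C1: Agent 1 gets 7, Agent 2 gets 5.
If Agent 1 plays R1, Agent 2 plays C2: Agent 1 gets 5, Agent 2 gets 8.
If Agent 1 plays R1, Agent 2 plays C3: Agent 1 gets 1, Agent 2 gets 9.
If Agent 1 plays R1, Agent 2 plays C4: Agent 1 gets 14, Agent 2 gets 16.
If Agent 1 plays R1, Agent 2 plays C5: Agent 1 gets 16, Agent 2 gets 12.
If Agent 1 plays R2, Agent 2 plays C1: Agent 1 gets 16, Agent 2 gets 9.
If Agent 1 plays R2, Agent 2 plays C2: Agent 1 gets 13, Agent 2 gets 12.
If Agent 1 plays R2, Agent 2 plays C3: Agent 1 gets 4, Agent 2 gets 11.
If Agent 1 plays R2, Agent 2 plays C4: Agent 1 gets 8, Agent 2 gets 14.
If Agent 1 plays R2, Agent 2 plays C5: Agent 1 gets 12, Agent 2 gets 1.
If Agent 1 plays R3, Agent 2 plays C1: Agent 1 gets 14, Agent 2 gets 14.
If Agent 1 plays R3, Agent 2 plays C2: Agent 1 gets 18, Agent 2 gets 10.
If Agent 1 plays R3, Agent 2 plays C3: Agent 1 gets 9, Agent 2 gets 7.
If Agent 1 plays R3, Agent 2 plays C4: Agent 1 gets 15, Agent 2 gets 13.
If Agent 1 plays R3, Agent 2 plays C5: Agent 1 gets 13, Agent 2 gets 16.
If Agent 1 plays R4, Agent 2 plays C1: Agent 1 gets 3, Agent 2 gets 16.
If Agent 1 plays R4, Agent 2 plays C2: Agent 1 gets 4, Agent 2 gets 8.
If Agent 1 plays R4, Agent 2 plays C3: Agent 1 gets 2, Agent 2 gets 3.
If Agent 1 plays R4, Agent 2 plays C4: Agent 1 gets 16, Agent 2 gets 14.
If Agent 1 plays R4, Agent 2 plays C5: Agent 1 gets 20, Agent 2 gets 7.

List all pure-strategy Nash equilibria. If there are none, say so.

Agent 1 against C1: payoffs 7, 16, 14, 3 → best response R2.
Agent 1 against C2: payoffs 5, 13, 18, 4 → best response R3.
Agent 1 against C3: payoffs 1, 4, 9, 2 → best response R3.
Agent 1 against C4: payoffs 14, 8, 15, 16 → best response R4.
Agent 1 against C5: payoffs 16, 12, 13, 20 → best response R4.
Agent 2 against R1: payoffs 5, 8, 9, 16, 12 → best response C4.
Agent 2 against R2: payoffs 9, 12, 11, 14, 1 → best response C4.
Agent 2 against R3: payoffs 14, 10, 7, 13, 16 → best response C5.
Agent 2 against R4: payoffs 16, 8, 3, 14, 7 → best response C1.
No profile is a mutual best response for all players.

No pure-strategy Nash equilibrium.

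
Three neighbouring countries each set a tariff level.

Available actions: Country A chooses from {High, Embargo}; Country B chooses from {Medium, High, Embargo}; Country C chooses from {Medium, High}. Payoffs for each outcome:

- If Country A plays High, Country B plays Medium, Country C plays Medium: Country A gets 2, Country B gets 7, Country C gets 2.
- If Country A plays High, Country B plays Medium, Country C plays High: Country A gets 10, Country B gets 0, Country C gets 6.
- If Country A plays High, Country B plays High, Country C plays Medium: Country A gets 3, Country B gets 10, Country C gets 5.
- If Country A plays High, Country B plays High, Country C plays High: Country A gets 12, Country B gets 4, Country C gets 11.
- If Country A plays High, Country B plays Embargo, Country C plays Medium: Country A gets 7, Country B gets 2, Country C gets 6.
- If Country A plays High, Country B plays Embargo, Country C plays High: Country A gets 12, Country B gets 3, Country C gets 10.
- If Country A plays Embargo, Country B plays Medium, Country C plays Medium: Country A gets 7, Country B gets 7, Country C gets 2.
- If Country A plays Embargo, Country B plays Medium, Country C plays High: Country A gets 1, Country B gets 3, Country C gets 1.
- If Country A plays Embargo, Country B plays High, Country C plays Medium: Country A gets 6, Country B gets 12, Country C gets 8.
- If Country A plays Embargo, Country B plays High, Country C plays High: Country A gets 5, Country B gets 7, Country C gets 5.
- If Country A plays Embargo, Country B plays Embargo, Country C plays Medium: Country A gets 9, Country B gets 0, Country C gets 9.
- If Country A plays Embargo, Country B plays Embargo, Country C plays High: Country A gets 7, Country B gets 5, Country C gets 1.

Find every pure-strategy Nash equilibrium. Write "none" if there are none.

Country A against (Medium, Medium): payoffs 2, 7 → best response Embargo.
Country A against (Medium, High): payoffs 10, 1 → best response High.
Country A against (High, Medium): payoffs 3, 6 → best response Embargo.
Country A against (High, High): payoffs 12, 5 → best response High.
Country A against (Embargo, Medium): payoffs 7, 9 → best response Embargo.
Country A against (Embargo, High): payoffs 12, 7 → best response High.
Country B against (High, Medium): payoffs 7, 10, 2 → best response High.
Country B against (High, High): payoffs 0, 4, 3 → best response High.
Country B against (Embargo, Medium): payoffs 7, 12, 0 → best response High.
Country B against (Embargo, High): payoffs 3, 7, 5 → best response High.
Country C against (High, Medium): payoffs 2, 6 → best response High.
Country C against (High, High): payoffs 5, 11 → best response High.
Country C against (High, Embargo): payoffs 6, 10 → best response High.
Country C against (Embargo, Medium): payoffs 2, 1 → best response Medium.
Country C against (Embargo, High): payoffs 8, 5 → best response Medium.
Country C against (Embargo, Embargo): payoffs 9, 1 → best response Medium.
Mutual best responses: (High, High, High); (Embargo, High, Medium).

Pure-strategy Nash equilibria: (High, High, High), (Embargo, High, Medium)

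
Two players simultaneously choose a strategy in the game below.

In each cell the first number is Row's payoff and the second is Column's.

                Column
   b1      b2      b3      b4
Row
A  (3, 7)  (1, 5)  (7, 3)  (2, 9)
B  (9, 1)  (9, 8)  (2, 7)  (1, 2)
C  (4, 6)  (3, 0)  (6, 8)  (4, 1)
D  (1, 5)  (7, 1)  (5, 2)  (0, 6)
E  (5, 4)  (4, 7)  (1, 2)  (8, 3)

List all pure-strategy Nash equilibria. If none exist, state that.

The unique pure-strategy Nash equilibrium is (B, b2).

(A, b1): Row can switch to B (3 → 9). Not NE.
(A, b2): Row can switch to B (1 → 9). Not NE.
(A, b3): Column can switch to b1 (3 → 7). Not NE.
(A, b4): Row can switch to C (2 → 4). Not NE.
(B, b1): Column can switch to b2 (1 → 8). Not NE.
(B, b2): Row gets 9, best alternative 7; Column gets 8, best alternative 7. No profitable deviation — NE.
(B, b3): Row can switch to A (2 → 7). Not NE.
(B, b4): Row can switch to A (1 → 2). Not NE.
(C, b1): Row can switch to B (4 → 9). Not NE.
(C, b2): Row can switch to B (3 → 9). Not NE.
(C, b3): Row can switch to A (6 → 7). Not NE.
(The remaining 9 profiles each have a profitable deviation by the same check.)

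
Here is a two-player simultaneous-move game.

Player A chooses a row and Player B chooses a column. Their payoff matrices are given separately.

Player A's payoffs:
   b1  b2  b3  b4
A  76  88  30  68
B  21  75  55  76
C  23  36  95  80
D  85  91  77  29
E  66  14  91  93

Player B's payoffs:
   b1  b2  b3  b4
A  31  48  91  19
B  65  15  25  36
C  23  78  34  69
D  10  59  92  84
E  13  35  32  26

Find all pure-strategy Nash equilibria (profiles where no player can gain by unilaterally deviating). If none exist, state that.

(A, b1): Player A can switch to D (76 → 85). Not NE.
(A, b2): Player A can switch to D (88 → 91). Not NE.
(A, b3): Player A can switch to B (30 → 55). Not NE.
(A, b4): Player A can switch to B (68 → 76). Not NE.
(B, b1): Player A can switch to A (21 → 76). Not NE.
(B, b2): Player A can switch to A (75 → 88). Not NE.
(B, b3): Player A can switch to C (55 → 95). Not NE.
(B, b4): Player A can switch to C (76 → 80). Not NE.
(C, b1): Player A can switch to A (23 → 76). Not NE.
(C, b2): Player A can switch to A (36 → 88). Not NE.
(The remaining 10 profiles each have a profitable deviation by the same check.)

No pure-strategy Nash equilibrium.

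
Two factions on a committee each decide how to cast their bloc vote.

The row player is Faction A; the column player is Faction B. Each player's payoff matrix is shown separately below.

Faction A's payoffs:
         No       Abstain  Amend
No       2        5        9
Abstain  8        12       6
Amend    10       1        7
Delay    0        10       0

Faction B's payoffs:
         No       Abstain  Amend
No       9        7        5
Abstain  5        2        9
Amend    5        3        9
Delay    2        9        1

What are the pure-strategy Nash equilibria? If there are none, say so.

There is no pure-strategy Nash equilibrium.

Mark each player's best response to every combination of opponents' strategies; a profile where every player is best-responding is a pure Nash equilibrium.
Faction A against No: payoffs 2, 8, 10, 0 → best response Amend.
Faction A against Abstain: payoffs 5, 12, 1, 10 → best response Abstain.
Faction A against Amend: payoffs 9, 6, 7, 0 → best response No.
Faction B against No: payoffs 9, 7, 5 → best response No.
Faction B against Abstain: payoffs 5, 2, 9 → best response Amend.
Faction B against Amend: payoffs 5, 3, 9 → best response Amend.
Faction B against Delay: payoffs 2, 9, 1 → best response Abstain.
No profile is a mutual best response for all players.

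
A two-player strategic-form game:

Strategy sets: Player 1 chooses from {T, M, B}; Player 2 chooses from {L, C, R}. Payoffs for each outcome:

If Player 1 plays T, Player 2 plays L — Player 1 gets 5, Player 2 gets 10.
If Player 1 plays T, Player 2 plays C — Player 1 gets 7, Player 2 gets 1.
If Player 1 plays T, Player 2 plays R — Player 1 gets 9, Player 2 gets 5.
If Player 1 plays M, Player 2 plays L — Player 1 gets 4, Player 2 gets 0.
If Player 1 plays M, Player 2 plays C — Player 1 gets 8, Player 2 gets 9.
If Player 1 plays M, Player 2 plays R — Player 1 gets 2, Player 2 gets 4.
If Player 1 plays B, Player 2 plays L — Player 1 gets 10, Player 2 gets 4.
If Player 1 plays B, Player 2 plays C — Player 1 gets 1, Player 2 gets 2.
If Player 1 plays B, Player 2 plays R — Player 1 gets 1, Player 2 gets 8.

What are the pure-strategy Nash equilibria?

Mark each player's best response to every combination of opponents' strategies; a profile where every player is best-responding is a pure Nash equilibrium.
Player 1 against L: payoffs 5, 4, 10 → best response B.
Player 1 against C: payoffs 7, 8, 1 → best response M.
Player 1 against R: payoffs 9, 2, 1 → best response T.
Player 2 against T: payoffs 10, 1, 5 → best response L.
Player 2 against M: payoffs 0, 9, 4 → best response C.
Player 2 against B: payoffs 4, 2, 8 → best response R.
Mutual best responses: (M, C).

Pure NE: (M, C)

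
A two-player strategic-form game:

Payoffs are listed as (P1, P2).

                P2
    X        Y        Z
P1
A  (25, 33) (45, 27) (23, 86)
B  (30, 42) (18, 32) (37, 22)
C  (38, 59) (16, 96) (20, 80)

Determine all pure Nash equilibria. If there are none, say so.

No pure-strategy Nash equilibrium.

P1 against X: payoffs 25, 30, 38 → best response C.
P1 against Y: payoffs 45, 18, 16 → best response A.
P1 against Z: payoffs 23, 37, 20 → best response B.
P2 against A: payoffs 33, 27, 86 → best response Z.
P2 against B: payoffs 42, 32, 22 → best response X.
P2 against C: payoffs 59, 96, 80 → best response Y.
No profile is a mutual best response for all players.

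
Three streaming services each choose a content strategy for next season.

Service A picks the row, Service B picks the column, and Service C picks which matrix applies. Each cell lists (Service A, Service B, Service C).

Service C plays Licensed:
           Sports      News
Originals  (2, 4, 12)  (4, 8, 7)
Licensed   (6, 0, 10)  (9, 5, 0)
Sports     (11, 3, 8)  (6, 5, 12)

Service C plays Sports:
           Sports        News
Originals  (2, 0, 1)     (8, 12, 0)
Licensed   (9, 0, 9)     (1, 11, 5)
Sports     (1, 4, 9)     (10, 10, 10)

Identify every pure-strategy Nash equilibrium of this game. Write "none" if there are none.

Check each profile: it is a Nash equilibrium iff no player can strictly gain by switching unilaterally.
(Originals, Sports, Licensed): Service A can switch to Licensed (2 → 6). Not NE.
(Originals, Sports, Sports): Service A can switch to Licensed (2 → 9). Not NE.
(Originals, News, Licensed): Service A can switch to Licensed (4 → 9). Not NE.
(Originals, News, Sports): Service A can switch to Sports (8 → 10). Not NE.
(Licensed, Sports, Licensed): Service A can switch to Sports (6 → 11). Not NE.
(Licensed, Sports, Sports): Service B can switch to News (0 → 11). Not NE.
(The remaining 6 profiles each have a profitable deviation by the same check.)

No pure-strategy Nash equilibrium.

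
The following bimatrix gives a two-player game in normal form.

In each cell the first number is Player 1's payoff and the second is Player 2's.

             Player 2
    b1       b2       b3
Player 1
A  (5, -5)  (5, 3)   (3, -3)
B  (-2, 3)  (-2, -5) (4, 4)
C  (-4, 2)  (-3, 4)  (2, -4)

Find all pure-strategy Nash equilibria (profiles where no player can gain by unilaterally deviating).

The pure Nash equilibria are (A, b2), (B, b3).

For each player, find the best response to each opponent profile; mutual best responses are the pure NE.
Player 1 against b1: payoffs 5, -2, -4 → best response A.
Player 1 against b2: payoffs 5, -2, -3 → best response A.
Player 1 against b3: payoffs 3, 4, 2 → best response B.
Player 2 against A: payoffs -5, 3, -3 → best response b2.
Player 2 against B: payoffs 3, -5, 4 → best response b3.
Player 2 against C: payoffs 2, 4, -4 → best response b2.
Mutual best responses: (A, b2); (B, b3).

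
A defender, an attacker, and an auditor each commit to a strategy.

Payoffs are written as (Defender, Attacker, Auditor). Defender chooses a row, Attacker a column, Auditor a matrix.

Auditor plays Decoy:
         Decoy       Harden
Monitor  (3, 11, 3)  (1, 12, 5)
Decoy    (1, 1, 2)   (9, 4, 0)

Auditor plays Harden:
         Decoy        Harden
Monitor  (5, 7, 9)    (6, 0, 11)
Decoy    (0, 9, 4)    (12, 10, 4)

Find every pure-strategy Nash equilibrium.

Pure-strategy Nash equilibria: (Monitor, Decoy, Harden) and (Decoy, Harden, Harden)

Mark each player's best response to every combination of opponents' strategies; a profile where every player is best-responding is a pure Nash equilibrium.
Defender against (Decoy, Decoy): payoffs 3, 1 → best response Monitor.
Defender against (Decoy, Harden): payoffs 5, 0 → best response Monitor.
Defender against (Harden, Decoy): payoffs 1, 9 → best response Decoy.
Defender against (Harden, Harden): payoffs 6, 12 → best response Decoy.
Attacker against (Monitor, Decoy): payoffs 11, 12 → best response Harden.
Attacker against (Monitor, Harden): payoffs 7, 0 → best response Decoy.
Attacker against (Decoy, Decoy): payoffs 1, 4 → best response Harden.
Attacker against (Decoy, Harden): payoffs 9, 10 → best response Harden.
Auditor against (Monitor, Decoy): payoffs 3, 9 → best response Harden.
Auditor against (Monitor, Harden): payoffs 5, 11 → best response Harden.
Auditor against (Decoy, Decoy): payoffs 2, 4 → best response Harden.
Auditor against (Decoy, Harden): payoffs 0, 4 → best response Harden.
Mutual best responses: (Monitor, Decoy, Harden); (Decoy, Harden, Harden).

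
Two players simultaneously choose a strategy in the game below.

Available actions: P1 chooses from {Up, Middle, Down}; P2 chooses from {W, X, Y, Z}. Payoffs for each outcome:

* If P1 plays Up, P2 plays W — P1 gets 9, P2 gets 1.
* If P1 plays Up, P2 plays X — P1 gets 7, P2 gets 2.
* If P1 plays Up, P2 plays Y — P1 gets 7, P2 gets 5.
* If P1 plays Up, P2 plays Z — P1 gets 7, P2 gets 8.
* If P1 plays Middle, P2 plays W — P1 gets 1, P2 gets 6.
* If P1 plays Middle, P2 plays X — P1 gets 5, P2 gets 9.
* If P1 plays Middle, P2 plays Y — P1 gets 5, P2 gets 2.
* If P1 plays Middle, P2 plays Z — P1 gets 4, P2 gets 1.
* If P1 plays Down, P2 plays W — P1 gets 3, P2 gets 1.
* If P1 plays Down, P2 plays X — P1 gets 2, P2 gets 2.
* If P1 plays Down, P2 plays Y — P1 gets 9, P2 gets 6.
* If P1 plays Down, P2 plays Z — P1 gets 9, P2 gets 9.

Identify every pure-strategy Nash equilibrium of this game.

Mark each player's best response to every combination of opponents' strategies; a profile where every player is best-responding is a pure Nash equilibrium.
P1 against W: payoffs 9, 1, 3 → best response Up.
P1 against X: payoffs 7, 5, 2 → best response Up.
P1 against Y: payoffs 7, 5, 9 → best response Down.
P1 against Z: payoffs 7, 4, 9 → best response Down.
P2 against Up: payoffs 1, 2, 5, 8 → best response Z.
P2 against Middle: payoffs 6, 9, 2, 1 → best response X.
P2 against Down: payoffs 1, 2, 6, 9 → best response Z.
Mutual best responses: (Down, Z).

(Down, Z)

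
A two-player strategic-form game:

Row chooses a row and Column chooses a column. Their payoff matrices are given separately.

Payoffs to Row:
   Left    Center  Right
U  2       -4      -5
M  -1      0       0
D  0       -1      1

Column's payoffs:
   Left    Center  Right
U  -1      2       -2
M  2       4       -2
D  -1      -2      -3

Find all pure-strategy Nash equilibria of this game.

The unique pure-strategy Nash equilibrium is (M, Center).

Row against Left: payoffs 2, -1, 0 → best response U.
Row against Center: payoffs -4, 0, -1 → best response M.
Row against Right: payoffs -5, 0, 1 → best response D.
Column against U: payoffs -1, 2, -2 → best response Center.
Column against M: payoffs 2, 4, -2 → best response Center.
Column against D: payoffs -1, -2, -3 → best response Left.
Mutual best responses: (M, Center).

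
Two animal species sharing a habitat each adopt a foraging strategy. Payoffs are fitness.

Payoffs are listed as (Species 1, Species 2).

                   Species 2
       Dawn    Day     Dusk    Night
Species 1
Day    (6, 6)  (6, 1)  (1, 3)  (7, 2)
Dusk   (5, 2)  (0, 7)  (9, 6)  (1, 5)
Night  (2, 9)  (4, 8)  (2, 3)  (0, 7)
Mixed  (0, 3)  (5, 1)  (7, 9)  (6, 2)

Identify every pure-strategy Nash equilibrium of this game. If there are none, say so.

Species 1 against Dawn: payoffs 6, 5, 2, 0 → best response Day.
Species 1 against Day: payoffs 6, 0, 4, 5 → best response Day.
Species 1 against Dusk: payoffs 1, 9, 2, 7 → best response Dusk.
Species 1 against Night: payoffs 7, 1, 0, 6 → best response Day.
Species 2 against Day: payoffs 6, 1, 3, 2 → best response Dawn.
Species 2 against Dusk: payoffs 2, 7, 6, 5 → best response Day.
Species 2 against Night: payoffs 9, 8, 3, 7 → best response Dawn.
Species 2 against Mixed: payoffs 3, 1, 9, 2 → best response Dusk.
Mutual best responses: (Day, Dawn).

The unique pure-strategy Nash equilibrium is (Day, Dawn).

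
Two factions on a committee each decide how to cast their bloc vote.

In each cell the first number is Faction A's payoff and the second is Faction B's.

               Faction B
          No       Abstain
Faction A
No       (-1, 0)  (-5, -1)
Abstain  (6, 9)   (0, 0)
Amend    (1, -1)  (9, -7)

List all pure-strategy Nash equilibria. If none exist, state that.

(Abstain, No)

Faction A against No: payoffs -1, 6, 1 → best response Abstain.
Faction A against Abstain: payoffs -5, 0, 9 → best response Amend.
Faction B against No: payoffs 0, -1 → best response No.
Faction B against Abstain: payoffs 9, 0 → best response No.
Faction B against Amend: payoffs -1, -7 → best response No.
Mutual best responses: (Abstain, No).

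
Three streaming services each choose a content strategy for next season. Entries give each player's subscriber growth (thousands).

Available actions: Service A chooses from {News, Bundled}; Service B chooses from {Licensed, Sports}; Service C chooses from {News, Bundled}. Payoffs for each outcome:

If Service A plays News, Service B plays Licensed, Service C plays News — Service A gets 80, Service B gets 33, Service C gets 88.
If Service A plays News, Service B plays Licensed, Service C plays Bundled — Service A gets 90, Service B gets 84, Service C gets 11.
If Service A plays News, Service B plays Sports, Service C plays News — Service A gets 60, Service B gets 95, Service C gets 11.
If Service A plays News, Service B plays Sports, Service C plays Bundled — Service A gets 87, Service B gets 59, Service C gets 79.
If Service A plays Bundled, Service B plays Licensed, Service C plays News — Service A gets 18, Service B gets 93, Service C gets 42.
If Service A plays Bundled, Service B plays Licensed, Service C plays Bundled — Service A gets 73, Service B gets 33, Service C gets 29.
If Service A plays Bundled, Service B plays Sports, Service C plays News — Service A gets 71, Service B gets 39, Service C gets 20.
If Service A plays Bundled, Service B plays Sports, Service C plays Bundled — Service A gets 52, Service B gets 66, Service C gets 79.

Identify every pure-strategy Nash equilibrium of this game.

Service A against (Licensed, News): payoffs 80, 18 → best response News.
Service A against (Licensed, Bundled): payoffs 90, 73 → best response News.
Service A against (Sports, News): payoffs 60, 71 → best response Bundled.
Service A against (Sports, Bundled): payoffs 87, 52 → best response News.
Service B against (News, News): payoffs 33, 95 → best response Sports.
Service B against (News, Bundled): payoffs 84, 59 → best response Licensed.
Service B against (Bundled, News): payoffs 93, 39 → best response Licensed.
Service B against (Bundled, Bundled): payoffs 33, 66 → best response Sports.
Service C against (News, Licensed): payoffs 88, 11 → best response News.
Service C against (News, Sports): payoffs 11, 79 → best response Bundled.
Service C against (Bundled, Licensed): payoffs 42, 29 → best response News.
Service C against (Bundled, Sports): payoffs 20, 79 → best response Bundled.
No profile is a mutual best response for all players.

No pure-strategy Nash equilibrium.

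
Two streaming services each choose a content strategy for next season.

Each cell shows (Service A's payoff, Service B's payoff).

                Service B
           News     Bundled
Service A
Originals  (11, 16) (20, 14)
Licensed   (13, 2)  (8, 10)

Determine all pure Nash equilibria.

Service A against News: payoffs 11, 13 → best response Licensed.
Service A against Bundled: payoffs 20, 8 → best response Originals.
Service B against Originals: payoffs 16, 14 → best response News.
Service B against Licensed: payoffs 2, 10 → best response Bundled.
No profile is a mutual best response for all players.

No pure-strategy Nash equilibrium.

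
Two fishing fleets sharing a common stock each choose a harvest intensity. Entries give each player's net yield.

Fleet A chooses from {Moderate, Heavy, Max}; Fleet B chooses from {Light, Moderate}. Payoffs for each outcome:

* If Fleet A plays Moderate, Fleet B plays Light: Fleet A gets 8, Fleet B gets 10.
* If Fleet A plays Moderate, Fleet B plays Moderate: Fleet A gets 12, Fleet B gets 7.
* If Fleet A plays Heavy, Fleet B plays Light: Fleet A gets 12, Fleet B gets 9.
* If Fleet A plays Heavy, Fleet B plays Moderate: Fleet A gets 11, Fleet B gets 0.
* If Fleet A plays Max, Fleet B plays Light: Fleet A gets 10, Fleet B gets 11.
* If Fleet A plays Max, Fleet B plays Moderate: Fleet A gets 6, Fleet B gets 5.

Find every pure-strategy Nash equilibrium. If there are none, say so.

Pure NE: (Heavy, Light)

Fleet A against Light: payoffs 8, 12, 10 → best response Heavy.
Fleet A against Moderate: payoffs 12, 11, 6 → best response Moderate.
Fleet B against Moderate: payoffs 10, 7 → best response Light.
Fleet B against Heavy: payoffs 9, 0 → best response Light.
Fleet B against Max: payoffs 11, 5 → best response Light.
Mutual best responses: (Heavy, Light).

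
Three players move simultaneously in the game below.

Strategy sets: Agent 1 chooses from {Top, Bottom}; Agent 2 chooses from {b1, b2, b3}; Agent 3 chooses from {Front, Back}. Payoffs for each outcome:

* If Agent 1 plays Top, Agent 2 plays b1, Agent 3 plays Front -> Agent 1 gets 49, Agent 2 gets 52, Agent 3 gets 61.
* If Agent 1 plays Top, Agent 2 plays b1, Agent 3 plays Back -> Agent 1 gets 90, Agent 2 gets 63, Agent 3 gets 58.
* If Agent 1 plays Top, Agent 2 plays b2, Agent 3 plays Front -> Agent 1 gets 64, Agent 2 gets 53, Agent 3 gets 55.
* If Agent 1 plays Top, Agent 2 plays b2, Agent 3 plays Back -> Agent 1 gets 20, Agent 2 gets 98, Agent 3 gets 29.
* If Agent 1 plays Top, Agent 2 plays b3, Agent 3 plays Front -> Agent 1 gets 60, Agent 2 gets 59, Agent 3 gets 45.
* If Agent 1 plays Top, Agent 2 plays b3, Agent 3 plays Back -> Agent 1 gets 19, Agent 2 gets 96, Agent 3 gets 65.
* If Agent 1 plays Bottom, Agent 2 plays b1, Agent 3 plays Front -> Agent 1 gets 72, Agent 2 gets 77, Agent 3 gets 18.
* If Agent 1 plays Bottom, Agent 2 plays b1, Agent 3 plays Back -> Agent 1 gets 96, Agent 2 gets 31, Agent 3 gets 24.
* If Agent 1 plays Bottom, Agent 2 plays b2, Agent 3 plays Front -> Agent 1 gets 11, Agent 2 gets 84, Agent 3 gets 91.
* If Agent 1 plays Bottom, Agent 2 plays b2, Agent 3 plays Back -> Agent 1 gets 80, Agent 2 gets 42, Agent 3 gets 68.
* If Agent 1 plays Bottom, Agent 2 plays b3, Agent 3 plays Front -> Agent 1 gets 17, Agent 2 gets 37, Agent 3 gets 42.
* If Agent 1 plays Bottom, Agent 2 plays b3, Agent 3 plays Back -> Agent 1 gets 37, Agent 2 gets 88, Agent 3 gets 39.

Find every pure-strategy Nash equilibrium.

(Top, b1, Front): Agent 1 can switch to Bottom (49 → 72). Not NE.
(Top, b1, Back): Agent 1 can switch to Bottom (90 → 96). Not NE.
(Top, b2, Front): Agent 2 can switch to b3 (53 → 59). Not NE.
(Top, b2, Back): Agent 1 can switch to Bottom (20 → 80). Not NE.
(Top, b3, Front): Agent 3 can switch to Back (45 → 65). Not NE.
(Top, b3, Back): Agent 1 can switch to Bottom (19 → 37). Not NE.
(Bottom, b1, Front): Agent 2 can switch to b2 (77 → 84). Not NE.
(Bottom, b1, Back): Agent 2 can switch to b2 (31 → 42). Not NE.
(Bottom, b2, Front): Agent 1 can switch to Top (11 → 64). Not NE.
(Bottom, b2, Back): Agent 2 can switch to b3 (42 → 88). Not NE.
(The remaining 2 profiles each have a profitable deviation by the same check.)

No pure-strategy Nash equilibrium.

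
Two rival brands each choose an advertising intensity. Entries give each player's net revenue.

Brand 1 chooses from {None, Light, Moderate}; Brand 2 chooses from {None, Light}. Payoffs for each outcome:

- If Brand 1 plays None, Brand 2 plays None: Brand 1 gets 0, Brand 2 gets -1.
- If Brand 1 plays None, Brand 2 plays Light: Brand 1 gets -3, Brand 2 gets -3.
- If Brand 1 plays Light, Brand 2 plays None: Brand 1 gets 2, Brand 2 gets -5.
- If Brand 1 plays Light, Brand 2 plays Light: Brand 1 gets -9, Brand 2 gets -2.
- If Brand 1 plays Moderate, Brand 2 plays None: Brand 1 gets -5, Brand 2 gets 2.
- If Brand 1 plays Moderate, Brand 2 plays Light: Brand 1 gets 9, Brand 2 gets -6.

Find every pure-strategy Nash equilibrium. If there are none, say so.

none

Check each profile: it is a Nash equilibrium iff no player can strictly gain by switching unilaterally.
(None, None): Brand 1 can switch to Light (0 → 2). Not NE.
(None, Light): Brand 1 can switch to Moderate (-3 → 9). Not NE.
(Light, None): Brand 2 can switch to Light (-5 → -2). Not NE.
(Light, Light): Brand 1 can switch to None (-9 → -3). Not NE.
(Moderate, None): Brand 1 can switch to None (-5 → 0). Not NE.
(Moderate, Light): Brand 2 can switch to None (-6 → 2). Not NE.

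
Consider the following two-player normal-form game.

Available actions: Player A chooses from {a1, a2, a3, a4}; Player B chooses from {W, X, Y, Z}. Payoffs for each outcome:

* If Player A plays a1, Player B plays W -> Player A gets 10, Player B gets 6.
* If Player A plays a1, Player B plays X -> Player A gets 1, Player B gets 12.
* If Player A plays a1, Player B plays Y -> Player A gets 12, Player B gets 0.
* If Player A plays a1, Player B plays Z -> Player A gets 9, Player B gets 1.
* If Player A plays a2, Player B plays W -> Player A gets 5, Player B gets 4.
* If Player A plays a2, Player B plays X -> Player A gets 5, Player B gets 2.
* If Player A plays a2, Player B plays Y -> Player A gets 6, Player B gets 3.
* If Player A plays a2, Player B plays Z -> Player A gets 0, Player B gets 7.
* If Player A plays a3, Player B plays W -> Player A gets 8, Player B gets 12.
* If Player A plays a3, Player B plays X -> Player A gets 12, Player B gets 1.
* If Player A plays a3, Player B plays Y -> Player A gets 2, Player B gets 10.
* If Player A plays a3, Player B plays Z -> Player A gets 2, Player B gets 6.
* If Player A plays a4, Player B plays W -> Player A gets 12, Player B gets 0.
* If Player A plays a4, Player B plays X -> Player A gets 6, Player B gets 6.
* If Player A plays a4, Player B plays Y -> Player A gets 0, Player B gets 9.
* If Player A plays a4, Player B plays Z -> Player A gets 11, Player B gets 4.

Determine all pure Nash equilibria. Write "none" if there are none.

No pure-strategy Nash equilibrium.

Player A against W: payoffs 10, 5, 8, 12 → best response a4.
Player A against X: payoffs 1, 5, 12, 6 → best response a3.
Player A against Y: payoffs 12, 6, 2, 0 → best response a1.
Player A against Z: payoffs 9, 0, 2, 11 → best response a4.
Player B against a1: payoffs 6, 12, 0, 1 → best response X.
Player B against a2: payoffs 4, 2, 3, 7 → best response Z.
Player B against a3: payoffs 12, 1, 10, 6 → best response W.
Player B against a4: payoffs 0, 6, 9, 4 → best response Y.
No profile is a mutual best response for all players.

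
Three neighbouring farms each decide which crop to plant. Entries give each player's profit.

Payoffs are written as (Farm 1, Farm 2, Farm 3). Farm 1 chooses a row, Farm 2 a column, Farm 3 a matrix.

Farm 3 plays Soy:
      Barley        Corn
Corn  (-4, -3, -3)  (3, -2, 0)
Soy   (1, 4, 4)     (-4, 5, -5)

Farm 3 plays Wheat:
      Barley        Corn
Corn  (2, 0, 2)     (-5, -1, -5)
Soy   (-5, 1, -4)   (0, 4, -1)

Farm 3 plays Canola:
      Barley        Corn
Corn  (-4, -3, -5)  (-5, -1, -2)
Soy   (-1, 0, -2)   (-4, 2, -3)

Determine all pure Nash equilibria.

The pure Nash equilibria are (Corn, Barley, Wheat) and (Corn, Corn, Soy) and (Soy, Corn, Wheat).

(Corn, Barley, Soy): Farm 1 can switch to Soy (-4 → 1). Not NE.
(Corn, Barley, Wheat): Farm 1 gets 2, best alternative -5; Farm 2 gets 0, best alternative -1; Farm 3 gets 2, best alternative -3. No profitable deviation — NE.
(Corn, Barley, Canola): Farm 1 can switch to Soy (-4 → -1). Not NE.
(Corn, Corn, Soy): Farm 1 gets 3, best alternative -4; Farm 2 gets -2, best alternative -3; Farm 3 gets 0, best alternative -2. No profitable deviation — NE.
(Corn, Corn, Wheat): Farm 1 can switch to Soy (-5 → 0). Not NE.
(Corn, Corn, Canola): Farm 1 can switch to Soy (-5 → -4). Not NE.
(Soy, Barley, Soy): Farm 2 can switch to Corn (4 → 5). Not NE.
(Soy, Barley, Wheat): Farm 1 can switch to Corn (-5 → 2). Not NE.
(Soy, Barley, Canola): Farm 2 can switch to Corn (0 → 2). Not NE.
(Soy, Corn, Soy): Farm 1 can switch to Corn (-4 → 3). Not NE.
(Soy, Corn, Wheat): Farm 1 gets 0, best alternative -5; Farm 2 gets 4, best alternative 1; Farm 3 gets -1, best alternative -3. No profitable deviation — NE.
(Soy, Corn, Canola): Farm 3 can switch to Wheat (-3 → -1). Not NE.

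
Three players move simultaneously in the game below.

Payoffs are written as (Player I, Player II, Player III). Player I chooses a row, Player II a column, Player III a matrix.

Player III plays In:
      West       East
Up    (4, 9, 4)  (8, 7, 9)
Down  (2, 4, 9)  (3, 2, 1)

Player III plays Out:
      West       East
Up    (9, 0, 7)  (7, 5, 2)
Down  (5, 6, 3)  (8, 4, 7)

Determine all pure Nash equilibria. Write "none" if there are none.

This game has no pure Nash equilibrium.

For each player, find the best response to each opponent profile; mutual best responses are the pure NE.
Player I against (West, In): payoffs 4, 2 → best response Up.
Player I against (West, Out): payoffs 9, 5 → best response Up.
Player I against (East, In): payoffs 8, 3 → best response Up.
Player I against (East, Out): payoffs 7, 8 → best response Down.
Player II against (Up, In): payoffs 9, 7 → best response West.
Player II against (Up, Out): payoffs 0, 5 → best response East.
Player II against (Down, In): payoffs 4, 2 → best response West.
Player II against (Down, Out): payoffs 6, 4 → best response West.
Player III against (Up, West): payoffs 4, 7 → best response Out.
Player III against (Up, East): payoffs 9, 2 → best response In.
Player III against (Down, West): payoffs 9, 3 → best response In.
Player III against (Down, East): payoffs 1, 7 → best response Out.
No profile is a mutual best response for all players.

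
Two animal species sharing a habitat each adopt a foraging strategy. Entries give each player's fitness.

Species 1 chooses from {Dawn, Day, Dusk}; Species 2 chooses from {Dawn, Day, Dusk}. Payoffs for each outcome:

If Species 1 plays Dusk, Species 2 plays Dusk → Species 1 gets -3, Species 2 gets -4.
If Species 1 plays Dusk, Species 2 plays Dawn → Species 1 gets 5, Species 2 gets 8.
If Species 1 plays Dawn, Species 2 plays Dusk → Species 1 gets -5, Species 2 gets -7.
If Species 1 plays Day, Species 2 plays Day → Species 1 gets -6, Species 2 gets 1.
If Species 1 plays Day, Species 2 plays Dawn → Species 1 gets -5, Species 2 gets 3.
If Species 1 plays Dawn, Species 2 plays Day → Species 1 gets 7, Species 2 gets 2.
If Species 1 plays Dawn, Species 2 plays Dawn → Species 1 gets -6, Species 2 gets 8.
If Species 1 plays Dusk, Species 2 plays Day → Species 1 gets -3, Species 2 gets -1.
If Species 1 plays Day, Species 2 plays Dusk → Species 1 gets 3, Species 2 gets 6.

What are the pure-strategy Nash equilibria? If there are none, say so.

For each player, find the best response to each opponent profile; mutual best responses are the pure NE.
Species 1 against Dawn: payoffs -6, -5, 5 → best response Dusk.
Species 1 against Day: payoffs 7, -6, -3 → best response Dawn.
Species 1 against Dusk: payoffs -5, 3, -3 → best response Day.
Species 2 against Dawn: payoffs 8, 2, -7 → best response Dawn.
Species 2 against Day: payoffs 3, 1, 6 → best response Dusk.
Species 2 against Dusk: payoffs 8, -1, -4 → best response Dawn.
Mutual best responses: (Day, Dusk); (Dusk, Dawn).

Pure-strategy Nash equilibria: (Day, Dusk), (Dusk, Dawn)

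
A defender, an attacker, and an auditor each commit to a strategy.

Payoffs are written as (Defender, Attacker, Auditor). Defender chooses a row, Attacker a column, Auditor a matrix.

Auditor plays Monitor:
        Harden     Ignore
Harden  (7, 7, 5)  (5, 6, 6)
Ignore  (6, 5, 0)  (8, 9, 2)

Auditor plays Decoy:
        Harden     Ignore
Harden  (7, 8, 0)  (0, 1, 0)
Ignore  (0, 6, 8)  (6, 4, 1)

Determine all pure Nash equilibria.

Defender against (Harden, Monitor): payoffs 7, 6 → best response Harden.
Defender against (Harden, Decoy): payoffs 7, 0 → best response Harden.
Defender against (Ignore, Monitor): payoffs 5, 8 → best response Ignore.
Defender against (Ignore, Decoy): payoffs 0, 6 → best response Ignore.
Attacker against (Harden, Monitor): payoffs 7, 6 → best response Harden.
Attacker against (Harden, Decoy): payoffs 8, 1 → best response Harden.
Attacker against (Ignore, Monitor): payoffs 5, 9 → best response Ignore.
Attacker against (Ignore, Decoy): payoffs 6, 4 → best response Harden.
Auditor against (Harden, Harden): payoffs 5, 0 → best response Monitor.
Auditor against (Harden, Ignore): payoffs 6, 0 → best response Monitor.
Auditor against (Ignore, Harden): payoffs 0, 8 → best response Decoy.
Auditor against (Ignore, Ignore): payoffs 2, 1 → best response Monitor.
Mutual best responses: (Harden, Harden, Monitor); (Ignore, Ignore, Monitor).

Pure-strategy Nash equilibria: (Harden, Harden, Monitor) and (Ignore, Ignore, Monitor)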